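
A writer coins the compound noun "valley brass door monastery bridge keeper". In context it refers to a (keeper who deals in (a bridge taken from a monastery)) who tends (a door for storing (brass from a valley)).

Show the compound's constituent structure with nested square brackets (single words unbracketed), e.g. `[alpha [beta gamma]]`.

The outermost head in the paraphrase is "keeper" (specifically "monastery bridge keeper"), modified by "valley brass door".
Inside "valley brass door": head "door", modifier "valley brass".
Inside "valley brass": head "brass", modifier "valley".
Inside "monastery bridge keeper": head "keeper", modifier "monastery bridge".
Inside "monastery bridge": head "bridge", modifier "monastery".
Putting it together: [[[valley brass] door] [[monastery bridge] keeper]].

[[[valley brass] door] [[monastery bridge] keeper]]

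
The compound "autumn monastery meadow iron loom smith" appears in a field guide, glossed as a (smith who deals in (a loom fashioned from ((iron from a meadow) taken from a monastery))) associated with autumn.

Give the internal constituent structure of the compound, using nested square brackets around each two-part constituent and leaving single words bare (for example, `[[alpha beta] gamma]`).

[autumn [[[monastery [meadow iron]] loom] smith]]

At the top level: head "smith" (specifically "monastery meadow iron loom smith"); modifier "autumn".
"monastery meadow iron loom smith" → head "smith", modifier "monastery meadow iron loom".
"monastery meadow iron loom" → head "loom", modifier "monastery meadow iron".
"monastery meadow iron" → head "iron" (specifically "meadow iron"), modifier "monastery".
"meadow iron" → head "iron", modifier "meadow".
Assembled: [autumn [[[monastery [meadow iron]] loom] smith]].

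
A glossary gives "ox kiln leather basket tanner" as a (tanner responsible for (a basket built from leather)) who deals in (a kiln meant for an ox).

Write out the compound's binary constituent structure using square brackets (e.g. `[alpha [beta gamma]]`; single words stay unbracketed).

At the top level: head "tanner" (specifically "leather basket tanner"); modifier "ox kiln".
Within "ox kiln", the head is "kiln" and the modifier is "ox".
Within "leather basket tanner", the head is "tanner" and the modifier is "leather basket".
Within "leather basket", the head is "basket" and the modifier is "leather".
So the structure is [[ox kiln] [[leather basket] tanner]].

[[ox kiln] [[leather basket] tanner]]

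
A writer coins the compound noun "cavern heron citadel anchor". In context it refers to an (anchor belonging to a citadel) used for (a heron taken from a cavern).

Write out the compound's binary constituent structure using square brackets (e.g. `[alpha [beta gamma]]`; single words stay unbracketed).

[[cavern heron] [citadel anchor]]

Overall it is a kind of anchor (specifically "citadel anchor"); the modifier is "cavern heron".
Within "cavern heron", the head is "heron" and the modifier is "cavern".
Within "citadel anchor", the head is "anchor" and the modifier is "citadel".
So the structure is [[cavern heron] [citadel anchor]].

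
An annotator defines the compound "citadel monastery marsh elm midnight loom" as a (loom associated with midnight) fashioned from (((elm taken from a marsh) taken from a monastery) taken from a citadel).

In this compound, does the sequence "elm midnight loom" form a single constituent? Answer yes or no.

no

The top-level split is [citadel monastery marsh elm] [midnight loom]; the full structure is [[citadel [monastery [marsh elm]]] [midnight loom]].
"elm midnight loom" straddles a constituent boundary, so it is not a single unit.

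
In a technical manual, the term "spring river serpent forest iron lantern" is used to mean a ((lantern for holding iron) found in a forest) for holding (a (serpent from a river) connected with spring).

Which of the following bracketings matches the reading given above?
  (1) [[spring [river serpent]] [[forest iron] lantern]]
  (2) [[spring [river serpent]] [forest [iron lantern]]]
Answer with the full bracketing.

[[spring [river serpent]] [forest [iron lantern]]]

The paraphrase's head is the "lantern" part ("forest iron lantern"); its modifier is "spring river serpent".
That top-level split, carried through the inner groups, gives [[spring [river serpent]] [forest [iron lantern]]].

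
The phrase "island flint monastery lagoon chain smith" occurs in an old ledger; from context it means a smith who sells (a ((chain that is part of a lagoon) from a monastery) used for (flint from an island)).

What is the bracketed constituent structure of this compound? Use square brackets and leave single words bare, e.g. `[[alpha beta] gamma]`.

Whole compound: head "smith", modifier "island flint monastery lagoon chain".
Within "island flint monastery lagoon chain", the head is "chain" (specifically "monastery lagoon chain") and the modifier is "island flint".
Within "island flint", the head is "flint" and the modifier is "island".
Within "monastery lagoon chain", the head is "chain" (specifically "lagoon chain") and the modifier is "monastery".
Within "lagoon chain", the head is "chain" and the modifier is "lagoon".
Assembled: [[[island flint] [monastery [lagoon chain]]] smith].

[[[island flint] [monastery [lagoon chain]]] smith]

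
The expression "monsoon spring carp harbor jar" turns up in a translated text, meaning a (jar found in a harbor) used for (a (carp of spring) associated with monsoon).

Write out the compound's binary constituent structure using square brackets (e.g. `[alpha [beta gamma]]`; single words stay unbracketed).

[[monsoon [spring carp]] [harbor jar]]

Whole compound: head "jar" (specifically "harbor jar"), modifier "monsoon spring carp".
"monsoon spring carp" → head "carp" (specifically "spring carp"), modifier "monsoon".
"spring carp" → head "carp", modifier "spring".
"harbor jar" → head "jar", modifier "harbor".
So the structure is [[monsoon [spring carp]] [harbor jar]].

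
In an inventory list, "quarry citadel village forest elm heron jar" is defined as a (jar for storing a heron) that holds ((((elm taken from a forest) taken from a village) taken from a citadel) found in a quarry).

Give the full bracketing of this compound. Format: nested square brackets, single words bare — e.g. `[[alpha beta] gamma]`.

[[quarry [citadel [village [forest elm]]]] [heron jar]]

Overall it is a kind of jar (specifically "heron jar"); the modifier is "quarry citadel village forest elm".
Within "quarry citadel village forest elm", the head is "elm" (specifically "citadel village forest elm") and the modifier is "quarry".
Within "citadel village forest elm", the head is "elm" (specifically "village forest elm") and the modifier is "citadel".
Within "village forest elm", the head is "elm" (specifically "forest elm") and the modifier is "village".
Within "forest elm", the head is "elm" and the modifier is "forest".
Within "heron jar", the head is "jar" and the modifier is "heron".
Putting it together: [[quarry [citadel [village [forest elm]]]] [heron jar]].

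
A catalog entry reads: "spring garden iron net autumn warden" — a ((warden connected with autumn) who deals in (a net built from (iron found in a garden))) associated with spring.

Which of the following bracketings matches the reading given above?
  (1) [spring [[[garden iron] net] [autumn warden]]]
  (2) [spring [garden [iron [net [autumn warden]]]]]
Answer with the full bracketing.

[spring [[[garden iron] net] [autumn warden]]]

The paraphrase's head is the "warden" part ("garden iron net autumn warden"); its modifier is "spring".
That top-level split, carried through the inner groups, gives [spring [[[garden iron] net] [autumn warden]]].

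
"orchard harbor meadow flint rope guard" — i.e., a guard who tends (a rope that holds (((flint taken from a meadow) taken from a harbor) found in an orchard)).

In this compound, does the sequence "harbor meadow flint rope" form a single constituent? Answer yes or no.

no

The top-level split is [orchard harbor meadow flint rope] [guard]; the full structure is [[[orchard [harbor [meadow flint]]] rope] guard].
"harbor meadow flint rope" straddles a constituent boundary, so it is not a single unit.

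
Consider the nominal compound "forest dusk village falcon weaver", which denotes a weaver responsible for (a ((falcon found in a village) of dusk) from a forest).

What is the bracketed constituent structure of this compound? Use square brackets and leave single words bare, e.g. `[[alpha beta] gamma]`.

[[forest [dusk [village falcon]]] weaver]

Overall it is a kind of weaver; the modifier is "forest dusk village falcon".
Within "forest dusk village falcon", the head is "falcon" (specifically "dusk village falcon") and the modifier is "forest".
Within "dusk village falcon", the head is "falcon" (specifically "village falcon") and the modifier is "dusk".
Within "village falcon", the head is "falcon" and the modifier is "village".
Assembled: [[forest [dusk [village falcon]]] weaver].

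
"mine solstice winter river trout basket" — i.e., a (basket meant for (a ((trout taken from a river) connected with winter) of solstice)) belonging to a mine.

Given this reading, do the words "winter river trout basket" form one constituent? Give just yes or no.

The top-level split is [mine] [solstice winter river trout basket]; the full structure is [mine [[solstice [winter [river trout]]] basket]].
"winter river trout basket" straddles a constituent boundary, so it is not a single unit.

no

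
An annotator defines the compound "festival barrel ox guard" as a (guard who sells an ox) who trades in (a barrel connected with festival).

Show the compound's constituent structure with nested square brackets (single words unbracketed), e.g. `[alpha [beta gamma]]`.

Whole compound: head "guard" (specifically "ox guard"), modifier "festival barrel".
Inside "festival barrel": head "barrel", modifier "festival".
Inside "ox guard": head "guard", modifier "ox".
So the structure is [[festival barrel] [ox guard]].

[[festival barrel] [ox guard]]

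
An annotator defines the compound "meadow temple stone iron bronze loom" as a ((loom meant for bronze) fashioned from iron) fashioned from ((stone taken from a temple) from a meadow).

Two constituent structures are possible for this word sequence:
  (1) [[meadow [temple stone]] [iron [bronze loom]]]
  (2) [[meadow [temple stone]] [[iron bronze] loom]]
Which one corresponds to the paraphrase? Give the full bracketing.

The paraphrase's head is the "loom" part ("iron bronze loom"); its modifier is "meadow temple stone".
That top-level split, carried through the inner groups, gives [[meadow [temple stone]] [iron [bronze loom]]].

[[meadow [temple stone]] [iron [bronze loom]]]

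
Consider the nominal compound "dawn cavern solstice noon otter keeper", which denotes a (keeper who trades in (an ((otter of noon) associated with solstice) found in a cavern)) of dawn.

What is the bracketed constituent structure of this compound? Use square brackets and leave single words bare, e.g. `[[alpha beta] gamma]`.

[dawn [[cavern [solstice [noon otter]]] keeper]]

The outermost head in the paraphrase is "keeper" (specifically "cavern solstice noon otter keeper"), modified by "dawn".
Inside "cavern solstice noon otter keeper": head "keeper", modifier "cavern solstice noon otter".
Inside "cavern solstice noon otter": head "otter" (specifically "solstice noon otter"), modifier "cavern".
Inside "solstice noon otter": head "otter" (specifically "noon otter"), modifier "solstice".
Inside "noon otter": head "otter", modifier "noon".
Assembled: [dawn [[cavern [solstice [noon otter]]] keeper]].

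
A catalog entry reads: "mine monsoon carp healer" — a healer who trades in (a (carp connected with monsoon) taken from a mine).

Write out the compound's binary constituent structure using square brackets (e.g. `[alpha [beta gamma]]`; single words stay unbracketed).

Overall it is a kind of healer; the modifier is "mine monsoon carp".
Inside "mine monsoon carp": head "carp" (specifically "monsoon carp"), modifier "mine".
Inside "monsoon carp": head "carp", modifier "monsoon".
So the structure is [[mine [monsoon carp]] healer].

[[mine [monsoon carp]] healer]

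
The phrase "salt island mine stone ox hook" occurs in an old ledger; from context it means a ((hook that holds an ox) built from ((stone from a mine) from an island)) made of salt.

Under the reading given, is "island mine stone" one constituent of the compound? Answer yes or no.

The paraphrase groups the words so that "island mine stone" is one unit: it corresponds to a single parenthesized sub-phrase.
The full structure is [salt [[island [mine stone]] [ox hook]]], in which [island mine stone] is a constituent.

yes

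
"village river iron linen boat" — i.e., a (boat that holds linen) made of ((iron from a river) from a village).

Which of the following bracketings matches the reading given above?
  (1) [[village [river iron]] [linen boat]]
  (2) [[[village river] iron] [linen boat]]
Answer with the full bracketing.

[[village [river iron]] [linen boat]]

The paraphrase's head is the "boat" part ("linen boat"); its modifier is "village river iron".
That top-level split, carried through the inner groups, gives [[village [river iron]] [linen boat]].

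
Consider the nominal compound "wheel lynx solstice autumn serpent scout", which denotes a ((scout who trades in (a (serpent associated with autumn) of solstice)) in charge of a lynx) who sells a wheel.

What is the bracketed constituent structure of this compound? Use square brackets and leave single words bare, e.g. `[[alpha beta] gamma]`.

Overall it is a kind of scout (specifically "lynx solstice autumn serpent scout"); the modifier is "wheel".
"lynx solstice autumn serpent scout" → head "scout" (specifically "solstice autumn serpent scout"), modifier "lynx".
"solstice autumn serpent scout" → head "scout", modifier "solstice autumn serpent".
"solstice autumn serpent" → head "serpent" (specifically "autumn serpent"), modifier "solstice".
"autumn serpent" → head "serpent", modifier "autumn".
So the structure is [wheel [lynx [[solstice [autumn serpent]] scout]]].

[wheel [lynx [[solstice [autumn serpent]] scout]]]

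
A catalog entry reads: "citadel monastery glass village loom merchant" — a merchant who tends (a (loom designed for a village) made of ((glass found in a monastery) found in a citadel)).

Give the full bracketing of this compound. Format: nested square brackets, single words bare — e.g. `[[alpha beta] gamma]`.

Overall it is a kind of merchant; the modifier is "citadel monastery glass village loom".
Inside "citadel monastery glass village loom": head "loom" (specifically "village loom"), modifier "citadel monastery glass".
Inside "citadel monastery glass": head "glass" (specifically "monastery glass"), modifier "citadel".
Inside "monastery glass": head "glass", modifier "monastery".
Inside "village loom": head "loom", modifier "village".
So the structure is [[[citadel [monastery glass]] [village loom]] merchant].

[[[citadel [monastery glass]] [village loom]] merchant]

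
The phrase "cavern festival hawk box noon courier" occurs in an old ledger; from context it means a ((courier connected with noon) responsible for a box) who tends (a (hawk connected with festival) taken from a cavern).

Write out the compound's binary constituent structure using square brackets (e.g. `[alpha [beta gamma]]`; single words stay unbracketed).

[[cavern [festival hawk]] [box [noon courier]]]

The outermost head in the paraphrase is "courier" (specifically "box noon courier"), modified by "cavern festival hawk".
Inside "cavern festival hawk": head "hawk" (specifically "festival hawk"), modifier "cavern".
Inside "festival hawk": head "hawk", modifier "festival".
Inside "box noon courier": head "courier" (specifically "noon courier"), modifier "box".
Inside "noon courier": head "courier", modifier "noon".
Putting it together: [[cavern [festival hawk]] [box [noon courier]]].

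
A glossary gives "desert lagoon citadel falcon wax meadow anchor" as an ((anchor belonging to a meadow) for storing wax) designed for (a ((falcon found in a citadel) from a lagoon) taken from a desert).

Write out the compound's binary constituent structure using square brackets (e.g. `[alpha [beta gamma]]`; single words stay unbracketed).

[[desert [lagoon [citadel falcon]]] [wax [meadow anchor]]]

Whole compound: head "anchor" (specifically "wax meadow anchor"), modifier "desert lagoon citadel falcon".
Inside "desert lagoon citadel falcon": head "falcon" (specifically "lagoon citadel falcon"), modifier "desert".
Inside "lagoon citadel falcon": head "falcon" (specifically "citadel falcon"), modifier "lagoon".
Inside "citadel falcon": head "falcon", modifier "citadel".
Inside "wax meadow anchor": head "anchor" (specifically "meadow anchor"), modifier "wax".
Inside "meadow anchor": head "anchor", modifier "meadow".
Assembled: [[desert [lagoon [citadel falcon]]] [wax [meadow anchor]]].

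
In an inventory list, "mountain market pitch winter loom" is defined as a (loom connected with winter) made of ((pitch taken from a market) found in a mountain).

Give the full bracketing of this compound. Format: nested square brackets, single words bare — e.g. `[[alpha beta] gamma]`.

[[mountain [market pitch]] [winter loom]]

The outermost head in the paraphrase is "loom" (specifically "winter loom"), modified by "mountain market pitch".
Within "mountain market pitch", the head is "pitch" (specifically "market pitch") and the modifier is "mountain".
Within "market pitch", the head is "pitch" and the modifier is "market".
Within "winter loom", the head is "loom" and the modifier is "winter".
Putting it together: [[mountain [market pitch]] [winter loom]].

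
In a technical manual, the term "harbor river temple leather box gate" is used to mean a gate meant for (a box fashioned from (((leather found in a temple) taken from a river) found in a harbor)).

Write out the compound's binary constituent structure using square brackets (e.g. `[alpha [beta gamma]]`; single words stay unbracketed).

Whole compound: head "gate", modifier "harbor river temple leather box".
Inside "harbor river temple leather box": head "box", modifier "harbor river temple leather".
Inside "harbor river temple leather": head "leather" (specifically "river temple leather"), modifier "harbor".
Inside "river temple leather": head "leather" (specifically "temple leather"), modifier "river".
Inside "temple leather": head "leather", modifier "temple".
Putting it together: [[[harbor [river [temple leather]]] box] gate].

[[[harbor [river [temple leather]]] box] gate]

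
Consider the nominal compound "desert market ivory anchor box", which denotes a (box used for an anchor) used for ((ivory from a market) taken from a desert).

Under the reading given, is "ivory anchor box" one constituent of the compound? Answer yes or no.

no

The top-level split is [desert market ivory] [anchor box]; the full structure is [[desert [market ivory]] [anchor box]].
"ivory anchor box" straddles a constituent boundary, so it is not a single unit.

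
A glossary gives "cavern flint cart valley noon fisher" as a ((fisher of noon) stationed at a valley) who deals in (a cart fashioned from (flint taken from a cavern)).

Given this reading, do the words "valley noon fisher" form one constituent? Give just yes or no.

yes

The paraphrase groups the words so that "valley noon fisher" is one unit: it corresponds to a single parenthesized sub-phrase.
The full structure is [[[cavern flint] cart] [valley [noon fisher]]], in which [valley noon fisher] is a constituent.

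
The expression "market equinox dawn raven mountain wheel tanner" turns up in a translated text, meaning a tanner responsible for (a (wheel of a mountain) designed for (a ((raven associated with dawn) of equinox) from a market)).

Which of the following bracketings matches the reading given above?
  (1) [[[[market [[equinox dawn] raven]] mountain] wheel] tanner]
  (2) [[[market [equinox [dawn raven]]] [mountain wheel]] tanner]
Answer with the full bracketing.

The paraphrase's head is the "tanner" part ("tanner"); its modifier is "market equinox dawn raven mountain wheel".
That top-level split, carried through the inner groups, gives [[[market [equinox [dawn raven]]] [mountain wheel]] tanner].

[[[market [equinox [dawn raven]]] [mountain wheel]] tanner]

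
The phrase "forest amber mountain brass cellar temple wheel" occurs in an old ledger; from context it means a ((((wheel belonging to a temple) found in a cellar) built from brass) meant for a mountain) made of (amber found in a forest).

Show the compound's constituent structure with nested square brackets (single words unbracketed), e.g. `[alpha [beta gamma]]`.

Overall it is a kind of wheel (specifically "mountain brass cellar temple wheel"); the modifier is "forest amber".
Inside "forest amber": head "amber", modifier "forest".
Inside "mountain brass cellar temple wheel": head "wheel" (specifically "brass cellar temple wheel"), modifier "mountain".
Inside "brass cellar temple wheel": head "wheel" (specifically "cellar temple wheel"), modifier "brass".
Inside "cellar temple wheel": head "wheel" (specifically "temple wheel"), modifier "cellar".
Inside "temple wheel": head "wheel", modifier "temple".
Assembled: [[forest amber] [mountain [brass [cellar [temple wheel]]]]].

[[forest amber] [mountain [brass [cellar [temple wheel]]]]]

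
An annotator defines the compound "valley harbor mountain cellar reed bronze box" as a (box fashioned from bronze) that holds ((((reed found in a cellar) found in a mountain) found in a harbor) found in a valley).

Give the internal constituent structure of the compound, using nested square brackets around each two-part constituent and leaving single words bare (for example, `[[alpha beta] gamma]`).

Whole compound: head "box" (specifically "bronze box"), modifier "valley harbor mountain cellar reed".
Within "valley harbor mountain cellar reed", the head is "reed" (specifically "harbor mountain cellar reed") and the modifier is "valley".
Within "harbor mountain cellar reed", the head is "reed" (specifically "mountain cellar reed") and the modifier is "harbor".
Within "mountain cellar reed", the head is "reed" (specifically "cellar reed") and the modifier is "mountain".
Within "cellar reed", the head is "reed" and the modifier is "cellar".
Within "bronze box", the head is "box" and the modifier is "bronze".
Putting it together: [[valley [harbor [mountain [cellar reed]]]] [bronze box]].

[[valley [harbor [mountain [cellar reed]]]] [bronze box]]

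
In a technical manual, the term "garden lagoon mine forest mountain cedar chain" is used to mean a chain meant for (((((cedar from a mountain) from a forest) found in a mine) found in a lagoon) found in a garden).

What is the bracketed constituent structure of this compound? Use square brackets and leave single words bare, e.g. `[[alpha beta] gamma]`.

The outermost head in the paraphrase is "chain", modified by "garden lagoon mine forest mountain cedar".
Inside "garden lagoon mine forest mountain cedar": head "cedar" (specifically "lagoon mine forest mountain cedar"), modifier "garden".
Inside "lagoon mine forest mountain cedar": head "cedar" (specifically "mine forest mountain cedar"), modifier "lagoon".
Inside "mine forest mountain cedar": head "cedar" (specifically "forest mountain cedar"), modifier "mine".
Inside "forest mountain cedar": head "cedar" (specifically "mountain cedar"), modifier "forest".
Inside "mountain cedar": head "cedar", modifier "mountain".
Assembled: [[garden [lagoon [mine [forest [mountain cedar]]]]] chain].

[[garden [lagoon [mine [forest [mountain cedar]]]]] chain]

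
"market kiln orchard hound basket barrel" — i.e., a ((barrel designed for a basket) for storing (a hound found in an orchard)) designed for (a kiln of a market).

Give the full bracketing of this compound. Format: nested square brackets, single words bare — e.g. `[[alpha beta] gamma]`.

[[market kiln] [[orchard hound] [basket barrel]]]

Overall it is a kind of barrel (specifically "orchard hound basket barrel"); the modifier is "market kiln".
Inside "market kiln": head "kiln", modifier "market".
Inside "orchard hound basket barrel": head "barrel" (specifically "basket barrel"), modifier "orchard hound".
Inside "orchard hound": head "hound", modifier "orchard".
Inside "basket barrel": head "barrel", modifier "basket".
So the structure is [[market kiln] [[orchard hound] [basket barrel]]].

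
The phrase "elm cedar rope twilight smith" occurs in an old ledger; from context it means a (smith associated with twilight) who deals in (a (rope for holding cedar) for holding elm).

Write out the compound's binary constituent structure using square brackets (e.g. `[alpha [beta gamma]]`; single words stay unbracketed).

[[elm [cedar rope]] [twilight smith]]

The outermost head in the paraphrase is "smith" (specifically "twilight smith"), modified by "elm cedar rope".
Inside "elm cedar rope": head "rope" (specifically "cedar rope"), modifier "elm".
Inside "cedar rope": head "rope", modifier "cedar".
Inside "twilight smith": head "smith", modifier "twilight".
Assembled: [[elm [cedar rope]] [twilight smith]].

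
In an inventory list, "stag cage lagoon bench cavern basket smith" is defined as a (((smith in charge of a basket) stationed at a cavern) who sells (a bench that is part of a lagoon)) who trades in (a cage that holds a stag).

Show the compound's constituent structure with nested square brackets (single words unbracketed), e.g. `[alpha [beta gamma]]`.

At the top level: head "smith" (specifically "lagoon bench cavern basket smith"); modifier "stag cage".
"stag cage" → head "cage", modifier "stag".
"lagoon bench cavern basket smith" → head "smith" (specifically "cavern basket smith"), modifier "lagoon bench".
"lagoon bench" → head "bench", modifier "lagoon".
"cavern basket smith" → head "smith" (specifically "basket smith"), modifier "cavern".
"basket smith" → head "smith", modifier "basket".
Putting it together: [[stag cage] [[lagoon bench] [cavern [basket smith]]]].

[[stag cage] [[lagoon bench] [cavern [basket smith]]]]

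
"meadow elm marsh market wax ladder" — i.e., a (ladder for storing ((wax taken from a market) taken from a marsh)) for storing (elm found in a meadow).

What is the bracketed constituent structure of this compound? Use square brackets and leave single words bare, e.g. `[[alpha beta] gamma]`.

At the top level: head "ladder" (specifically "marsh market wax ladder"); modifier "meadow elm".
Within "meadow elm", the head is "elm" and the modifier is "meadow".
Within "marsh market wax ladder", the head is "ladder" and the modifier is "marsh market wax".
Within "marsh market wax", the head is "wax" (specifically "market wax") and the modifier is "marsh".
Within "market wax", the head is "wax" and the modifier is "market".
Assembled: [[meadow elm] [[marsh [market wax]] ladder]].

[[meadow elm] [[marsh [market wax]] ladder]]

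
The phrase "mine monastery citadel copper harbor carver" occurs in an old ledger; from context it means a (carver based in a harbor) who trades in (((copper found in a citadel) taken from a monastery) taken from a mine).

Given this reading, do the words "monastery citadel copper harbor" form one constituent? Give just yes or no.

The top-level split is [mine monastery citadel copper] [harbor carver]; the full structure is [[mine [monastery [citadel copper]]] [harbor carver]].
"monastery citadel copper harbor" straddles a constituent boundary, so it is not a single unit.

no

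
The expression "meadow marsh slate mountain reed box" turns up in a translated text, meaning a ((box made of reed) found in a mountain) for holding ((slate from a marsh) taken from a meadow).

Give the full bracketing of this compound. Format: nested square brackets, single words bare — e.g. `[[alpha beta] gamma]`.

The outermost head in the paraphrase is "box" (specifically "mountain reed box"), modified by "meadow marsh slate".
Inside "meadow marsh slate": head "slate" (specifically "marsh slate"), modifier "meadow".
Inside "marsh slate": head "slate", modifier "marsh".
Inside "mountain reed box": head "box" (specifically "reed box"), modifier "mountain".
Inside "reed box": head "box", modifier "reed".
So the structure is [[meadow [marsh slate]] [mountain [reed box]]].

[[meadow [marsh slate]] [mountain [reed box]]]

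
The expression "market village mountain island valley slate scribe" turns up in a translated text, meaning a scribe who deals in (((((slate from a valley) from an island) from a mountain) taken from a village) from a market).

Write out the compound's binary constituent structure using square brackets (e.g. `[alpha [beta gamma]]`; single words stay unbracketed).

[[market [village [mountain [island [valley slate]]]]] scribe]

Overall it is a kind of scribe; the modifier is "market village mountain island valley slate".
"market village mountain island valley slate" → head "slate" (specifically "village mountain island valley slate"), modifier "market".
"village mountain island valley slate" → head "slate" (specifically "mountain island valley slate"), modifier "village".
"mountain island valley slate" → head "slate" (specifically "island valley slate"), modifier "mountain".
"island valley slate" → head "slate" (specifically "valley slate"), modifier "island".
"valley slate" → head "slate", modifier "valley".
Assembled: [[market [village [mountain [island [valley slate]]]]] scribe].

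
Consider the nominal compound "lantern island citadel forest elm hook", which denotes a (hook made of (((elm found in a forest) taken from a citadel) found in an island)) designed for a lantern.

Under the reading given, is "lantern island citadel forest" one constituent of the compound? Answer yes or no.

The top-level split is [lantern] [island citadel forest elm hook]; the full structure is [lantern [[island [citadel [forest elm]]] hook]].
"lantern island citadel forest" straddles a constituent boundary, so it is not a single unit.

no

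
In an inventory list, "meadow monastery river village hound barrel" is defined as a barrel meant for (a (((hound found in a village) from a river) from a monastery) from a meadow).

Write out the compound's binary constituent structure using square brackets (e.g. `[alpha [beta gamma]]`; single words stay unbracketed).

[[meadow [monastery [river [village hound]]]] barrel]

Whole compound: head "barrel", modifier "meadow monastery river village hound".
Inside "meadow monastery river village hound": head "hound" (specifically "monastery river village hound"), modifier "meadow".
Inside "monastery river village hound": head "hound" (specifically "river village hound"), modifier "monastery".
Inside "river village hound": head "hound" (specifically "village hound"), modifier "river".
Inside "village hound": head "hound", modifier "village".
Putting it together: [[meadow [monastery [river [village hound]]]] barrel].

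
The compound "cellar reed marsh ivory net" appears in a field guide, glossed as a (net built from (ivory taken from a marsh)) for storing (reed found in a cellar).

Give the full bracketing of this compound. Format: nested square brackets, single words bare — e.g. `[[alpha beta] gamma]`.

The outermost head in the paraphrase is "net" (specifically "marsh ivory net"), modified by "cellar reed".
"cellar reed" → head "reed", modifier "cellar".
"marsh ivory net" → head "net", modifier "marsh ivory".
"marsh ivory" → head "ivory", modifier "marsh".
So the structure is [[cellar reed] [[marsh ivory] net]].

[[cellar reed] [[marsh ivory] net]]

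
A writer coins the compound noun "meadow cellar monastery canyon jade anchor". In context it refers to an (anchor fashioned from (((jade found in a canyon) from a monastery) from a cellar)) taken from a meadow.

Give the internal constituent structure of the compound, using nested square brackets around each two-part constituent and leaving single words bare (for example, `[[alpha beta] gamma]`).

Whole compound: head "anchor" (specifically "cellar monastery canyon jade anchor"), modifier "meadow".
Inside "cellar monastery canyon jade anchor": head "anchor", modifier "cellar monastery canyon jade".
Inside "cellar monastery canyon jade": head "jade" (specifically "monastery canyon jade"), modifier "cellar".
Inside "monastery canyon jade": head "jade" (specifically "canyon jade"), modifier "monastery".
Inside "canyon jade": head "jade", modifier "canyon".
So the structure is [meadow [[cellar [monastery [canyon jade]]] anchor]].

[meadow [[cellar [monastery [canyon jade]]] anchor]]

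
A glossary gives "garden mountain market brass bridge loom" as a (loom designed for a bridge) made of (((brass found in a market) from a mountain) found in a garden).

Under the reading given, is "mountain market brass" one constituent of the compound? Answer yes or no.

The paraphrase groups the words so that "mountain market brass" is one unit: it corresponds to a single parenthesized sub-phrase.
The full structure is [[garden [mountain [market brass]]] [bridge loom]], in which [mountain market brass] is a constituent.

yes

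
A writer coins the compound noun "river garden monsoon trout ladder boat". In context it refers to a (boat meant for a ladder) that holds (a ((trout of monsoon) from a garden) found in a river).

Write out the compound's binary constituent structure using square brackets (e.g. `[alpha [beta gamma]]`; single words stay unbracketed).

[[river [garden [monsoon trout]]] [ladder boat]]

At the top level: head "boat" (specifically "ladder boat"); modifier "river garden monsoon trout".
Within "river garden monsoon trout", the head is "trout" (specifically "garden monsoon trout") and the modifier is "river".
Within "garden monsoon trout", the head is "trout" (specifically "monsoon trout") and the modifier is "garden".
Within "monsoon trout", the head is "trout" and the modifier is "monsoon".
Within "ladder boat", the head is "boat" and the modifier is "ladder".
Putting it together: [[river [garden [monsoon trout]]] [ladder boat]].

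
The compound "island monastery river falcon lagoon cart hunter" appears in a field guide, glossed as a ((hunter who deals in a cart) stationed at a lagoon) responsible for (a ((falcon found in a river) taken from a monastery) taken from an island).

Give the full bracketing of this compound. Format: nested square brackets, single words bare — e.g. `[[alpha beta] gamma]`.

At the top level: head "hunter" (specifically "lagoon cart hunter"); modifier "island monastery river falcon".
Within "island monastery river falcon", the head is "falcon" (specifically "monastery river falcon") and the modifier is "island".
Within "monastery river falcon", the head is "falcon" (specifically "river falcon") and the modifier is "monastery".
Within "river falcon", the head is "falcon" and the modifier is "river".
Within "lagoon cart hunter", the head is "hunter" (specifically "cart hunter") and the modifier is "lagoon".
Within "cart hunter", the head is "hunter" and the modifier is "cart".
So the structure is [[island [monastery [river falcon]]] [lagoon [cart hunter]]].

[[island [monastery [river falcon]]] [lagoon [cart hunter]]]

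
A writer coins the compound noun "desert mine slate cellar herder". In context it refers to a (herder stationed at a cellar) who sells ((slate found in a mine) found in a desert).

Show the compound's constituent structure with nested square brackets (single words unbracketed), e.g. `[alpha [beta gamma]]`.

At the top level: head "herder" (specifically "cellar herder"); modifier "desert mine slate".
"desert mine slate" → head "slate" (specifically "mine slate"), modifier "desert".
"mine slate" → head "slate", modifier "mine".
"cellar herder" → head "herder", modifier "cellar".
Assembled: [[desert [mine slate]] [cellar herder]].

[[desert [mine slate]] [cellar herder]]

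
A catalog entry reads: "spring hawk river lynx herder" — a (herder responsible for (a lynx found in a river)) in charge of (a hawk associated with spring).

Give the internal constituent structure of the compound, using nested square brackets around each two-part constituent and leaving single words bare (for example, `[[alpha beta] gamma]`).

[[spring hawk] [[river lynx] herder]]

Overall it is a kind of herder (specifically "river lynx herder"); the modifier is "spring hawk".
Inside "spring hawk": head "hawk", modifier "spring".
Inside "river lynx herder": head "herder", modifier "river lynx".
Inside "river lynx": head "lynx", modifier "river".
Putting it together: [[spring hawk] [[river lynx] herder]].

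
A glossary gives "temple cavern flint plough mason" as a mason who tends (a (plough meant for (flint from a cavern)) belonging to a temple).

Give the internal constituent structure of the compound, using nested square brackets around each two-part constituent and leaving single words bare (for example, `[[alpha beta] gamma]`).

[[temple [[cavern flint] plough]] mason]

At the top level: head "mason"; modifier "temple cavern flint plough".
Inside "temple cavern flint plough": head "plough" (specifically "cavern flint plough"), modifier "temple".
Inside "cavern flint plough": head "plough", modifier "cavern flint".
Inside "cavern flint": head "flint", modifier "cavern".
Assembled: [[temple [[cavern flint] plough]] mason].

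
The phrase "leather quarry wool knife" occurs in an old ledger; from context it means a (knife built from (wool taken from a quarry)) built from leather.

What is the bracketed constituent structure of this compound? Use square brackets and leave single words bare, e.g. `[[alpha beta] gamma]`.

[leather [[quarry wool] knife]]

Whole compound: head "knife" (specifically "quarry wool knife"), modifier "leather".
Inside "quarry wool knife": head "knife", modifier "quarry wool".
Inside "quarry wool": head "wool", modifier "quarry".
Assembled: [leather [[quarry wool] knife]].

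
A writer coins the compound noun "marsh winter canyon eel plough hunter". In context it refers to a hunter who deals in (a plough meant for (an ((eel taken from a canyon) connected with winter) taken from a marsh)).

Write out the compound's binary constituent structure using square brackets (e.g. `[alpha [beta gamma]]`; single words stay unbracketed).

The outermost head in the paraphrase is "hunter", modified by "marsh winter canyon eel plough".
Inside "marsh winter canyon eel plough": head "plough", modifier "marsh winter canyon eel".
Inside "marsh winter canyon eel": head "eel" (specifically "winter canyon eel"), modifier "marsh".
Inside "winter canyon eel": head "eel" (specifically "canyon eel"), modifier "winter".
Inside "canyon eel": head "eel", modifier "canyon".
So the structure is [[[marsh [winter [canyon eel]]] plough] hunter].

[[[marsh [winter [canyon eel]]] plough] hunter]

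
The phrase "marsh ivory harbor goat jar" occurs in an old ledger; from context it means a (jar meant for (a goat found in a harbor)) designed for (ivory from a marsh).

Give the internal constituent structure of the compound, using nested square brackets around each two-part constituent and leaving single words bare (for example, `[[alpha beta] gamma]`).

Overall it is a kind of jar (specifically "harbor goat jar"); the modifier is "marsh ivory".
"marsh ivory" → head "ivory", modifier "marsh".
"harbor goat jar" → head "jar", modifier "harbor goat".
"harbor goat" → head "goat", modifier "harbor".
Assembled: [[marsh ivory] [[harbor goat] jar]].

[[marsh ivory] [[harbor goat] jar]]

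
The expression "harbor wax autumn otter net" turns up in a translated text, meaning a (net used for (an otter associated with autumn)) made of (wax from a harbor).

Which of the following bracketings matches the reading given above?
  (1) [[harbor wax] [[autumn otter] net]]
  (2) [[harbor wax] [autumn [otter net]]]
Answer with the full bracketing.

The paraphrase's head is the "net" part ("autumn otter net"); its modifier is "harbor wax".
That top-level split, carried through the inner groups, gives [[harbor wax] [[autumn otter] net]].

[[harbor wax] [[autumn otter] net]]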